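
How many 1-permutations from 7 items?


P(7,1) = 7!/6!
= 5040/720
= 7

P(7,1) = 7


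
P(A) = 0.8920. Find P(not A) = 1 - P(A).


P(not A) = 1 - 0.8920 = 0.1080

P(not A) = 0.1080


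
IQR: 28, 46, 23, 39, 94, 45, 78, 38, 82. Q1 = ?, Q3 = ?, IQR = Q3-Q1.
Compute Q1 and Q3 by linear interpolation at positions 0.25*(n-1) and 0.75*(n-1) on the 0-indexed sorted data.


Sorted: 23, 28, 38, 39, 45, 46, 78, 82, 94
Q1 (25th %ile) = 38.0000
Q3 (75th %ile) = 78.0000
IQR = 78.0000 - 38.0000 = 40.0000

IQR = 40.0000


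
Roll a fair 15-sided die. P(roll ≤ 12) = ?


Favorable outcomes (roll ≤ 12): 12
Total outcomes = 15
P = 12/15 = 0.8000

P = 0.8000


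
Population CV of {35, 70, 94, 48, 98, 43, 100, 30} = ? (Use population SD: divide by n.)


Mean = 64.7500
SD = 27.5624
CV = (27.5624/64.7500)*100 = 42.5675%

CV = 42.5675%


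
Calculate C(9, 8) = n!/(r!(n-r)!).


C(9,8) = 9!/(8! × 1!)
= 362880/(40320 × 1)
= 9

C(9,8) = 9


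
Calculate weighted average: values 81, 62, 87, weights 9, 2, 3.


Numerator = 81*9 + 62*2 + 87*3 = 1114
Denominator = 9 + 2 + 3 = 14
WM = 1114/14 = 79.5714

WM = 79.5714


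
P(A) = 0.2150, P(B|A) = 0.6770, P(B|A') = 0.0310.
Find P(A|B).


P(B) = P(B|A)*P(A) + P(B|A')*P(A')
= 0.6770*0.2150 + 0.0310*0.7850
= 0.145555 + 0.024335 = 0.169890
P(A|B) = 0.145555/0.169890 = 0.8568

P(A|B) = 0.8568


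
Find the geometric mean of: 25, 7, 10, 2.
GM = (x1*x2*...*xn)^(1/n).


Product = 25 × 7 × 10 × 2 = 3500
GM = 3500^(1/4) = 7.6916

GM = 7.6916


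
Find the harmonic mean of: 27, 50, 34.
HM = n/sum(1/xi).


Sum of reciprocals = 1/27 + 1/50 + 1/34 = 0.086449
HM = 3/0.086449 = 34.7026

HM = 34.7026


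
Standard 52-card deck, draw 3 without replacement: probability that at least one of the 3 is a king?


P(at least one) = 1 - P(none)
P(none) = (48/52) × (47/51) × (46/50) = 0.782624
P(at least one) = 1 - 0.782624 = 0.2174

P = 0.2174


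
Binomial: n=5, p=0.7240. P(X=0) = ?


C(5,0) = 1
p^0 = 1.000000
(1-p)^5 = 0.001602
P = 1 * 1.000000 * 0.001602 = 0.0016

P(X=0) = 0.0016


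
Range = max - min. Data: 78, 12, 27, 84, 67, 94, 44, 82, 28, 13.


Max = 94, Min = 12
Range = 94 - 12 = 82

Range = 82


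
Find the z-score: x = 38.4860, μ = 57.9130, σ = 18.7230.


z = (38.4860 - 57.9130)/18.7230
= -19.4270/18.7230
= -1.0376

z = -1.0376


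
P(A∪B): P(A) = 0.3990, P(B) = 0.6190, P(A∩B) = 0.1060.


P(A∪B) = 0.3990 + 0.6190 - 0.1060
= 1.0180 - 0.1060
= 0.9120

P(A∪B) = 0.9120


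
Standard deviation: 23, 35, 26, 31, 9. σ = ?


Mean = 24.8000
Variance = 79.3600
SD = sqrt(79.3600) = 8.9084

SD = 8.9084


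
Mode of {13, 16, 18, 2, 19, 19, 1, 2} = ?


Frequencies: 1:1, 2:2, 13:1, 16:1, 18:1, 19:2
Max frequency = 2
Mode = 2, 19

Mode = 2, 19


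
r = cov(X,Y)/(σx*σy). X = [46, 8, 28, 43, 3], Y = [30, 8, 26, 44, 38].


Mean X = 25.6000, Mean Y = 29.2000
SD X = 17.579534, SD Y = 12.302845
Cov = 88.080000
r = 88.080000/(17.579534*12.302845) = 0.4073

r = 0.4073


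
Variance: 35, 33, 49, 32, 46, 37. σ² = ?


Mean = 38.6667
Squared deviations: 13.4444, 32.1111, 106.7778, 44.4444, 53.7778, 2.7778
Sum = 253.3333
Variance = 253.3333/6 = 42.2222

Variance = 42.2222


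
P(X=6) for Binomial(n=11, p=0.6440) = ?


C(11,6) = 462
p^6 = 0.071337
(1-p)^5 = 0.005718
P = 462 * 0.071337 * 0.005718 = 0.1885

P(X=6) = 0.1885


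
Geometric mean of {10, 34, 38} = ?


Product = 10 × 34 × 38 = 12920
GM = 12920^(1/3) = 23.4650

GM = 23.4650


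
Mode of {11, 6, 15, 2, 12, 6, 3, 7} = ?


Frequencies: 2:1, 3:1, 6:2, 7:1, 11:1, 12:1, 15:1
Max frequency = 2
Mode = 6

Mode = 6


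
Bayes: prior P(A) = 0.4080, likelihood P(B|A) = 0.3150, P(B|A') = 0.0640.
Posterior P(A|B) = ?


P(B) = P(B|A)*P(A) + P(B|A')*P(A')
= 0.3150*0.4080 + 0.0640*0.5920
= 0.128520 + 0.037888 = 0.166408
P(A|B) = 0.128520/0.166408 = 0.7723

P(A|B) = 0.7723


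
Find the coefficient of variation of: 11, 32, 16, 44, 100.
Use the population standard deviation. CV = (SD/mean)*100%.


Mean = 40.6000
SD = 31.9224
CV = (31.9224/40.6000)*100 = 78.6266%

CV = 78.6266%


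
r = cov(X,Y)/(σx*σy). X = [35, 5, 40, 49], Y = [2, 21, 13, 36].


Mean X = 32.2500, Mean Y = 18.0000
SD X = 16.513252, SD Y = 12.389512
Cov = 34.250000
r = 34.250000/(16.513252*12.389512) = 0.1674

r = 0.1674


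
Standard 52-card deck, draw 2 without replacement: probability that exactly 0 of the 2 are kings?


Hypergeometric: P(X=0) = C(4,0)·C(48,2) / C(52,2)
= 1 × 1128 / 1326
= 1128/1326 = 0.8507

P = 0.8507


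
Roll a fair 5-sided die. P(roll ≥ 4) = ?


Favorable outcomes (roll ≥ 4): 2
Total outcomes = 5
P = 2/5 = 0.4000

P = 0.4000


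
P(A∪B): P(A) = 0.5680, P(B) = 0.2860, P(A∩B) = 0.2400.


P(A∪B) = 0.5680 + 0.2860 - 0.2400
= 0.8540 - 0.2400
= 0.6140

P(A∪B) = 0.6140


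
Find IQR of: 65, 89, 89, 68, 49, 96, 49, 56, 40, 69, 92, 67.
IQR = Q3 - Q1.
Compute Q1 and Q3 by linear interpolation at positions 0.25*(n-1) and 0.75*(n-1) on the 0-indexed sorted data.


Sorted: 40, 49, 49, 56, 65, 67, 68, 69, 89, 89, 92, 96
Q1 (25th %ile) = 54.2500
Q3 (75th %ile) = 89.0000
IQR = 89.0000 - 54.2500 = 34.7500

IQR = 34.7500


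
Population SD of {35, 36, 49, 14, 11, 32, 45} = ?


Mean = 31.7143
Variance = 178.2041
SD = sqrt(178.2041) = 13.3493

SD = 13.3493


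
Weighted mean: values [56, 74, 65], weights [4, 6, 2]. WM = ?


Numerator = 56*4 + 74*6 + 65*2 = 798
Denominator = 4 + 6 + 2 = 12
WM = 798/12 = 66.5000

WM = 66.5000


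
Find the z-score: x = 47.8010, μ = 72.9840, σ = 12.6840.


z = (47.8010 - 72.9840)/12.6840
= -25.1830/12.6840
= -1.9854

z = -1.9854


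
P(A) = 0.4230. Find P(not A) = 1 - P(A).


P(not A) = 1 - 0.4230 = 0.5770

P(not A) = 0.5770


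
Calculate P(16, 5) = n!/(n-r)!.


P(16,5) = 16!/11!
= 20922789888000/39916800
= 524160

P(16,5) = 524160


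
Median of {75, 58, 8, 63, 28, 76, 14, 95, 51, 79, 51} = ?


Sorted: 8, 14, 28, 51, 51, 58, 63, 75, 76, 79, 95
n = 11 (odd)
Middle value = 58

Median = 58


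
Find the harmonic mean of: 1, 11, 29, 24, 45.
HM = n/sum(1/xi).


Sum of reciprocals = 1/1 + 1/11 + 1/29 + 1/24 + 1/45 = 1.189281
HM = 5/1.189281 = 4.2042

HM = 4.2042


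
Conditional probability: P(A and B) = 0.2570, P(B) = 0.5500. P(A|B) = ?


P(A|B) = 0.2570/0.5500 = 0.4673

P(A|B) = 0.4673


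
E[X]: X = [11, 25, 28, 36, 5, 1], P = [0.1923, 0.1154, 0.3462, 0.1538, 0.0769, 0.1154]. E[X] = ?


E[X] = 11*0.1923 + 25*0.1154 + 28*0.3462 + 36*0.1538 + 5*0.0769 + 1*0.1154
= 2.1153 + 2.8850 + 9.6936 + 5.5368 + 0.3845 + 0.1154
= 20.7306

E[X] = 20.7306


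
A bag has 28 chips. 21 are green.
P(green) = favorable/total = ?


P = 21/28 = 0.7500

P = 0.7500


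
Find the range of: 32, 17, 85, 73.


Max = 85, Min = 17
Range = 85 - 17 = 68

Range = 68


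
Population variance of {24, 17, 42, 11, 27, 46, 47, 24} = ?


Mean = 29.7500
Squared deviations: 33.0625, 162.5625, 150.0625, 351.5625, 7.5625, 264.0625, 297.5625, 33.0625
Sum = 1299.5000
Variance = 1299.5000/8 = 162.4375

Variance = 162.4375


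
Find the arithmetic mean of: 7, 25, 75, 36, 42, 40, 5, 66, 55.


Sum = 7 + 25 + 75 + 36 + 42 + 40 + 5 + 66 + 55 = 351
n = 9
Mean = 351/9 = 39.0000

Mean = 39.0000


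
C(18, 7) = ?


C(18,7) = 18!/(7! × 11!)
= 6402373705728000/(5040 × 39916800)
= 31824

C(18,7) = 31824


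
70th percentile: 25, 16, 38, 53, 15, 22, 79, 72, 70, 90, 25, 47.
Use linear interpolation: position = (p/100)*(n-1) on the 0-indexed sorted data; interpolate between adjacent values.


Sorted: 15, 16, 22, 25, 25, 38, 47, 53, 70, 72, 79, 90
n = 12
Index = 70/100 * 11 = 7.7000
Lower = data[7] = 53, Upper = data[8] = 70
P70 = 53 + 0.7000*(17) = 64.9000

P70 = 64.9000


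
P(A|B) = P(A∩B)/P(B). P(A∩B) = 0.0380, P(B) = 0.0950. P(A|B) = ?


P(A|B) = 0.0380/0.0950 = 0.4000

P(A|B) = 0.4000


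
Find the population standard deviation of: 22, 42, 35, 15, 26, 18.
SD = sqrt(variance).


Mean = 26.3333
Variance = 89.5556
SD = sqrt(89.5556) = 9.4634

SD = 9.4634


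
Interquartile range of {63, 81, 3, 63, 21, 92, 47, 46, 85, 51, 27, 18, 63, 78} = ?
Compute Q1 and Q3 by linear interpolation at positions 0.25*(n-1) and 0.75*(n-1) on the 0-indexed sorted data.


Sorted: 3, 18, 21, 27, 46, 47, 51, 63, 63, 63, 78, 81, 85, 92
Q1 (25th %ile) = 31.7500
Q3 (75th %ile) = 74.2500
IQR = 74.2500 - 31.7500 = 42.5000

IQR = 42.5000


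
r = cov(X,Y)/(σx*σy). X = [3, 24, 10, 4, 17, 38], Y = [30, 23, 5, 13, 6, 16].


Mean X = 16.0000, Mean Y = 15.5000
SD X = 12.233833, SD Y = 8.883505
Cov = -5.666667
r = -5.666667/(12.233833*8.883505) = -0.0521

r = -0.0521


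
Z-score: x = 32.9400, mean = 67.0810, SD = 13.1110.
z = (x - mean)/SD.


z = (32.9400 - 67.0810)/13.1110
= -34.1410/13.1110
= -2.6040

z = -2.6040


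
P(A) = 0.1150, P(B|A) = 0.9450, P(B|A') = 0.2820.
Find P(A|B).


P(B) = P(B|A)*P(A) + P(B|A')*P(A')
= 0.9450*0.1150 + 0.2820*0.8850
= 0.108675 + 0.249570 = 0.358245
P(A|B) = 0.108675/0.358245 = 0.3034

P(A|B) = 0.3034


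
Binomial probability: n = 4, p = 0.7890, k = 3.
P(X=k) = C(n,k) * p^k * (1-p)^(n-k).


C(4,3) = 4
p^3 = 0.491169
(1-p)^1 = 0.211000
P = 4 * 0.491169 * 0.211000 = 0.4145

P(X=3) = 0.4145


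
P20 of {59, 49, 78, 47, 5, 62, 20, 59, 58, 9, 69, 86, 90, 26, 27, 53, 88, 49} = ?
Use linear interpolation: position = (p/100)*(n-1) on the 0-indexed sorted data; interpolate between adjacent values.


Sorted: 5, 9, 20, 26, 27, 47, 49, 49, 53, 58, 59, 59, 62, 69, 78, 86, 88, 90
n = 18
Index = 20/100 * 17 = 3.4000
Lower = data[3] = 26, Upper = data[4] = 27
P20 = 26 + 0.4000*(1) = 26.4000

P20 = 26.4000


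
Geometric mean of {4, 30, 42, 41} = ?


Product = 4 × 30 × 42 × 41 = 206640
GM = 206640^(1/4) = 21.3208

GM = 21.3208


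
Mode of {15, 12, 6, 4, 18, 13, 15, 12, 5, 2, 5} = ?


Frequencies: 2:1, 4:1, 5:2, 6:1, 12:2, 13:1, 15:2, 18:1
Max frequency = 2
Mode = 5, 12, 15

Mode = 5, 12, 15


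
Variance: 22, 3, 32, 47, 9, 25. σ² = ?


Mean = 23.0000
Squared deviations: 1.0000, 400.0000, 81.0000, 576.0000, 196.0000, 4.0000
Sum = 1258.0000
Variance = 1258.0000/6 = 209.6667

Variance = 209.6667


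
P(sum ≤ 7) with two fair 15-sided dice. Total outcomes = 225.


Total outcomes = 15×15 = 225
Favorable (sum ≤ 7): 21
P = 21/225 = 0.0933

P = 0.0933


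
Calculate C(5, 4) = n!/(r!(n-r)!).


C(5,4) = 5!/(4! × 1!)
= 120/(24 × 1)
= 5

C(5,4) = 5


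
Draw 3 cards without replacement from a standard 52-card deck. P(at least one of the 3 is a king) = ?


P(at least one) = 1 - P(none)
P(none) = (48/52) × (47/51) × (46/50) = 0.782624
P(at least one) = 1 - 0.782624 = 0.2174

P = 0.2174


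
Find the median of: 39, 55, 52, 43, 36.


Sorted: 36, 39, 43, 52, 55
n = 5 (odd)
Middle value = 43

Median = 43


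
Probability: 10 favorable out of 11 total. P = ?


P = 10/11 = 0.9091

P = 0.9091


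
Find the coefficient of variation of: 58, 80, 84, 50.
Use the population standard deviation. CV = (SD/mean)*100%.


Mean = 68.0000
SD = 14.3527
CV = (14.3527/68.0000)*100 = 21.1069%

CV = 21.1069%


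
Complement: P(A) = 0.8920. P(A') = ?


P(not A) = 1 - 0.8920 = 0.1080

P(not A) = 0.1080


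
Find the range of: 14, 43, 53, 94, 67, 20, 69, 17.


Max = 94, Min = 14
Range = 94 - 14 = 80

Range = 80


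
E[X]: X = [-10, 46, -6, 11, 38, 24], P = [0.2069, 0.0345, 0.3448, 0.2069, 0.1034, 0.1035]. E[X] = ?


E[X] = -10*0.2069 + 46*0.0345 - 6*0.3448 + 11*0.2069 + 38*0.1034 + 24*0.1035
= -2.0690 + 1.5870 - 2.0688 + 2.2759 + 3.9292 + 2.4840
= 6.1383

E[X] = 6.1383


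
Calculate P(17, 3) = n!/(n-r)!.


P(17,3) = 17!/14!
= 355687428096000/87178291200
= 4080

P(17,3) = 4080


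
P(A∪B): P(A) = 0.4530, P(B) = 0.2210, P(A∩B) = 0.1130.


P(A∪B) = 0.4530 + 0.2210 - 0.1130
= 0.6740 - 0.1130
= 0.5610

P(A∪B) = 0.5610


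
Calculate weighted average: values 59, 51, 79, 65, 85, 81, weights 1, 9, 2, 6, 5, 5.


Numerator = 59*1 + 51*9 + 79*2 + 65*6 + 85*5 + 81*5 = 1896
Denominator = 1 + 9 + 2 + 6 + 5 + 5 = 28
WM = 1896/28 = 67.7143

WM = 67.7143


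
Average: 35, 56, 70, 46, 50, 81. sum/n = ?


Sum = 35 + 56 + 70 + 46 + 50 + 81 = 338
n = 6
Mean = 338/6 = 56.3333

Mean = 56.3333


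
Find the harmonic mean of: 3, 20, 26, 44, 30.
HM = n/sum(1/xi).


Sum of reciprocals = 1/3 + 1/20 + 1/26 + 1/44 + 1/30 = 0.477855
HM = 5/0.477855 = 10.4634

HM = 10.4634


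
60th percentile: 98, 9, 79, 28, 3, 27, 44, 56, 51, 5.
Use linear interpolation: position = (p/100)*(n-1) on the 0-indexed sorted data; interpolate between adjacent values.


Sorted: 3, 5, 9, 27, 28, 44, 51, 56, 79, 98
n = 10
Index = 60/100 * 9 = 5.4000
Lower = data[5] = 44, Upper = data[6] = 51
P60 = 44 + 0.4000*(7) = 46.8000

P60 = 46.8000


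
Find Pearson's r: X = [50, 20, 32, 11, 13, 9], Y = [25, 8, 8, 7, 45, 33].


Mean X = 22.5000, Mean Y = 21.0000
SD X = 14.476993, SD Y = 14.548769
Cov = -35.000000
r = -35.000000/(14.476993*14.548769) = -0.1662

r = -0.1662


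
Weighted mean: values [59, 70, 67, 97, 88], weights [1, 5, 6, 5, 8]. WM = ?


Numerator = 59*1 + 70*5 + 67*6 + 97*5 + 88*8 = 2000
Denominator = 1 + 5 + 6 + 5 + 8 = 25
WM = 2000/25 = 80.0000

WM = 80.0000


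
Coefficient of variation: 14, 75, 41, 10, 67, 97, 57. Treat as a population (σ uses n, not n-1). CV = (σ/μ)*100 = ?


Mean = 51.5714
SD = 29.5966
CV = (29.5966/51.5714)*100 = 57.3895%

CV = 57.3895%


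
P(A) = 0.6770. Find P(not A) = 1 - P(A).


P(not A) = 1 - 0.6770 = 0.3230

P(not A) = 0.3230


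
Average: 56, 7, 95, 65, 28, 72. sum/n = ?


Sum = 56 + 7 + 95 + 65 + 28 + 72 = 323
n = 6
Mean = 323/6 = 53.8333

Mean = 53.8333


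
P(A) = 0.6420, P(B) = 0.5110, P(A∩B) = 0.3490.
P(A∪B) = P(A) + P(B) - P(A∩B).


P(A∪B) = 0.6420 + 0.5110 - 0.3490
= 1.1530 - 0.3490
= 0.8040

P(A∪B) = 0.8040


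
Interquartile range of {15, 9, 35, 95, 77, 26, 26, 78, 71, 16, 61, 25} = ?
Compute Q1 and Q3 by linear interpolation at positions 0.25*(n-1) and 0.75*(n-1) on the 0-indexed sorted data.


Sorted: 9, 15, 16, 25, 26, 26, 35, 61, 71, 77, 78, 95
Q1 (25th %ile) = 22.7500
Q3 (75th %ile) = 72.5000
IQR = 72.5000 - 22.7500 = 49.7500

IQR = 49.7500


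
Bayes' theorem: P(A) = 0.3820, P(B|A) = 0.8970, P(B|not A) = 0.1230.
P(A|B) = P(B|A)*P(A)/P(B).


P(B) = P(B|A)*P(A) + P(B|A')*P(A')
= 0.8970*0.3820 + 0.1230*0.6180
= 0.342654 + 0.076014 = 0.418668
P(A|B) = 0.342654/0.418668 = 0.8184

P(A|B) = 0.8184


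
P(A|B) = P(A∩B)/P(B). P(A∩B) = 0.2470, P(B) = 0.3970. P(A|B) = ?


P(A|B) = 0.2470/0.3970 = 0.6222

P(A|B) = 0.6222


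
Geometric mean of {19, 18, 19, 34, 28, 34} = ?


Product = 19 × 18 × 19 × 34 × 28 × 34 = 210327264
GM = 210327264^(1/6) = 24.3865

GM = 24.3865


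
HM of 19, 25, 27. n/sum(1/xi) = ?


Sum of reciprocals = 1/19 + 1/25 + 1/27 = 0.129669
HM = 3/0.129669 = 23.1359

HM = 23.1359


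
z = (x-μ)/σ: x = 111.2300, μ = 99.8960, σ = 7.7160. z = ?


z = (111.2300 - 99.8960)/7.7160
= 11.3340/7.7160
= 1.4689

z = 1.4689


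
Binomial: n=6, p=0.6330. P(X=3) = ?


C(6,3) = 20
p^3 = 0.253636
(1-p)^3 = 0.049431
P = 20 * 0.253636 * 0.049431 = 0.2507

P(X=3) = 0.2507


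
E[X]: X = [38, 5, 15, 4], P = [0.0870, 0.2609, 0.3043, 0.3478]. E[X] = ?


E[X] = 38*0.0870 + 5*0.2609 + 15*0.3043 + 4*0.3478
= 3.3060 + 1.3045 + 4.5645 + 1.3912
= 10.5662

E[X] = 10.5662


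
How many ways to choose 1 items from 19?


C(19,1) = 19!/(1! × 18!)
= 121645100408832000/(1 × 6402373705728000)
= 19

C(19,1) = 19


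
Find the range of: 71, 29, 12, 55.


Max = 71, Min = 12
Range = 71 - 12 = 59

Range = 59


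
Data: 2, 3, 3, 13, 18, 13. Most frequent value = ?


Frequencies: 2:1, 3:2, 13:2, 18:1
Max frequency = 2
Mode = 3, 13

Mode = 3, 13


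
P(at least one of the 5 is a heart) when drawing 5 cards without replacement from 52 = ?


P(at least one) = 1 - P(none)
P(none) = (39/52) × (38/51) × (37/50) × (36/49) × (35/48) = 0.221534
P(at least one) = 1 - 0.221534 = 0.7785

P = 0.7785


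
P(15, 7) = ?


P(15,7) = 15!/8!
= 1307674368000/40320
= 32432400

P(15,7) = 32432400


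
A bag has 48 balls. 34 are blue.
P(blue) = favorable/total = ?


P = 34/48 = 0.7083

P = 0.7083


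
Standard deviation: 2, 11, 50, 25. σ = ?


Mean = 22.0000
Variance = 328.5000
SD = sqrt(328.5000) = 18.1246

SD = 18.1246


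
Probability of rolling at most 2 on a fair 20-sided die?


Favorable outcomes (roll ≤ 2): 2
Total outcomes = 20
P = 2/20 = 0.1000

P = 0.1000


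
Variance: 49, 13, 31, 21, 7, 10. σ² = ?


Mean = 21.8333
Squared deviations: 738.0278, 78.0278, 84.0278, 0.6944, 220.0278, 140.0278
Sum = 1260.8333
Variance = 1260.8333/6 = 210.1389

Variance = 210.1389


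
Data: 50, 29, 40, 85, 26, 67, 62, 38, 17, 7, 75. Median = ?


Sorted: 7, 17, 26, 29, 38, 40, 50, 62, 67, 75, 85
n = 11 (odd)
Middle value = 40

Median = 40


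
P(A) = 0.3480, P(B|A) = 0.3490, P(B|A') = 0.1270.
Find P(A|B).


P(B) = P(B|A)*P(A) + P(B|A')*P(A')
= 0.3490*0.3480 + 0.1270*0.6520
= 0.121452 + 0.082804 = 0.204256
P(A|B) = 0.121452/0.204256 = 0.5946

P(A|B) = 0.5946


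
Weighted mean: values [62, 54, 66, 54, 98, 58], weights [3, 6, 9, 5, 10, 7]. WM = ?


Numerator = 62*3 + 54*6 + 66*9 + 54*5 + 98*10 + 58*7 = 2760
Denominator = 3 + 6 + 9 + 5 + 10 + 7 = 40
WM = 2760/40 = 69.0000

WM = 69.0000


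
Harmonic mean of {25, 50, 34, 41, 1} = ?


Sum of reciprocals = 1/25 + 1/50 + 1/34 + 1/41 + 1/1 = 1.113802
HM = 5/1.113802 = 4.4891

HM = 4.4891


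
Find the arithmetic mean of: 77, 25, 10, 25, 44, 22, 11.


Sum = 77 + 25 + 10 + 25 + 44 + 22 + 11 = 214
n = 7
Mean = 214/7 = 30.5714

Mean = 30.5714


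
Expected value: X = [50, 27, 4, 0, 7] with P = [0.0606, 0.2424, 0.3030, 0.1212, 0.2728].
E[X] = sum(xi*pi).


E[X] = 50*0.0606 + 27*0.2424 + 4*0.3030 + 0*0.1212 + 7*0.2728
= 3.0300 + 6.5448 + 1.2120 + 0 + 1.9096
= 12.6964

E[X] = 12.6964


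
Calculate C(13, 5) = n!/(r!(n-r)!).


C(13,5) = 13!/(5! × 8!)
= 6227020800/(120 × 40320)
= 1287

C(13,5) = 1287


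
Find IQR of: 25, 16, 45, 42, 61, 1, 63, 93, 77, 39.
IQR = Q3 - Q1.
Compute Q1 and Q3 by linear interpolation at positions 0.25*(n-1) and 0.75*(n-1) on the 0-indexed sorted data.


Sorted: 1, 16, 25, 39, 42, 45, 61, 63, 77, 93
Q1 (25th %ile) = 28.5000
Q3 (75th %ile) = 62.5000
IQR = 62.5000 - 28.5000 = 34.0000

IQR = 34.0000


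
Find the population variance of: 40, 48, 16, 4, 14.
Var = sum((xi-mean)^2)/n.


Mean = 24.4000
Squared deviations: 243.3600, 556.9600, 70.5600, 416.1600, 108.1600
Sum = 1395.2000
Variance = 1395.2000/5 = 279.0400

Variance = 279.0400


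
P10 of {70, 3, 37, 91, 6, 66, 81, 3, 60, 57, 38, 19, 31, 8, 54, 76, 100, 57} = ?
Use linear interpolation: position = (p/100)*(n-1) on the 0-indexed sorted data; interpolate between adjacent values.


Sorted: 3, 3, 6, 8, 19, 31, 37, 38, 54, 57, 57, 60, 66, 70, 76, 81, 91, 100
n = 18
Index = 10/100 * 17 = 1.7000
Lower = data[1] = 3, Upper = data[2] = 6
P10 = 3 + 0.7000*(3) = 5.1000

P10 = 5.1000


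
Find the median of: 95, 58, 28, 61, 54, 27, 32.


Sorted: 27, 28, 32, 54, 58, 61, 95
n = 7 (odd)
Middle value = 54

Median = 54


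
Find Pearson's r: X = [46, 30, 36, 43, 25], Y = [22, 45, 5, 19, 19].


Mean X = 36.0000, Mean Y = 22.0000
SD X = 7.823043, SD Y = 12.930584
Cov = -25.200000
r = -25.200000/(7.823043*12.930584) = -0.2491

r = -0.2491


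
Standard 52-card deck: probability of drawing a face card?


12 face cards in 52 cards
P = 12/52 = 0.2308

P = 0.2308


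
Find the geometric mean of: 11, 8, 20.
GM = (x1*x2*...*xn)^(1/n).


Product = 11 × 8 × 20 = 1760
GM = 1760^(1/3) = 12.0736

GM = 12.0736


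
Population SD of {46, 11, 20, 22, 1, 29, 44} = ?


Mean = 24.7143
Variance = 231.9184
SD = sqrt(231.9184) = 15.2289

SD = 15.2289


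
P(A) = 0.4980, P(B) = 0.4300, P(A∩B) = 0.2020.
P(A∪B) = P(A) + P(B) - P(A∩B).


P(A∪B) = 0.4980 + 0.4300 - 0.2020
= 0.9280 - 0.2020
= 0.7260

P(A∪B) = 0.7260


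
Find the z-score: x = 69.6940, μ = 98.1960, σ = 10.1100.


z = (69.6940 - 98.1960)/10.1100
= -28.5020/10.1100
= -2.8192

z = -2.8192


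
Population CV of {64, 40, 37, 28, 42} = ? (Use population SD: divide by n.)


Mean = 42.2000
SD = 11.9063
CV = (11.9063/42.2000)*100 = 28.2140%

CV = 28.2140%


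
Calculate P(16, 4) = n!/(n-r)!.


P(16,4) = 16!/12!
= 20922789888000/479001600
= 43680

P(16,4) = 43680


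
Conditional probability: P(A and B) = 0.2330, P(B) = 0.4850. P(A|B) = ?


P(A|B) = 0.2330/0.4850 = 0.4804

P(A|B) = 0.4804


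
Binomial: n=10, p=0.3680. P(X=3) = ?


C(10,3) = 120
p^3 = 0.049836
(1-p)^7 = 0.040274
P = 120 * 0.049836 * 0.040274 = 0.2408

P(X=3) = 0.2408


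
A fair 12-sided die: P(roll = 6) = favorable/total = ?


Favorable outcomes (roll = 6): 1
Total outcomes = 12
P = 1/12 = 0.0833

P = 0.0833


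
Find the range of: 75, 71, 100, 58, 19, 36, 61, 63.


Max = 100, Min = 19
Range = 100 - 19 = 81

Range = 81


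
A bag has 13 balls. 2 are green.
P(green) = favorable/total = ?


P = 2/13 = 0.1538

P = 0.1538


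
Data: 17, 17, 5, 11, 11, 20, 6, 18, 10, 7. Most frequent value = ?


Frequencies: 5:1, 6:1, 7:1, 10:1, 11:2, 17:2, 18:1, 20:1
Max frequency = 2
Mode = 11, 17

Mode = 11, 17


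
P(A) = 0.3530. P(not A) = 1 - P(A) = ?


P(not A) = 1 - 0.3530 = 0.6470

P(not A) = 0.6470


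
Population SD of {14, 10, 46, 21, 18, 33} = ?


Mean = 23.6667
Variance = 150.8889
SD = sqrt(150.8889) = 12.2837

SD = 12.2837


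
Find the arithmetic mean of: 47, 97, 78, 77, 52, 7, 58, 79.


Sum = 47 + 97 + 78 + 77 + 52 + 7 + 58 + 79 = 495
n = 8
Mean = 495/8 = 61.8750

Mean = 61.8750


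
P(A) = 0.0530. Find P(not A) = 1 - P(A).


P(not A) = 1 - 0.0530 = 0.9470

P(not A) = 0.9470


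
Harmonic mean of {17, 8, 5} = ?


Sum of reciprocals = 1/17 + 1/8 + 1/5 = 0.383824
HM = 3/0.383824 = 7.8161

HM = 7.8161


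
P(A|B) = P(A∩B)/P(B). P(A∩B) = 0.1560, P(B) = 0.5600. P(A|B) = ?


P(A|B) = 0.1560/0.5600 = 0.2786

P(A|B) = 0.2786


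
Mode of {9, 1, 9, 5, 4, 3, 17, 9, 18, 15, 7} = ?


Frequencies: 1:1, 3:1, 4:1, 5:1, 7:1, 9:3, 15:1, 17:1, 18:1
Max frequency = 3
Mode = 9

Mode = 9


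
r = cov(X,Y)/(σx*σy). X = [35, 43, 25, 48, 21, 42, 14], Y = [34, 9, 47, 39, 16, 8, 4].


Mean X = 32.5714, Mean Y = 22.4286
SD X = 11.818353, SD Y = 15.954016
Cov = 34.040816
r = 34.040816/(11.818353*15.954016) = 0.1805

r = 0.1805


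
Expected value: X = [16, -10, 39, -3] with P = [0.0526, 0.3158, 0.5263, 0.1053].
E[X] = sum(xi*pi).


E[X] = 16*0.0526 - 10*0.3158 + 39*0.5263 - 3*0.1053
= 0.8416 - 3.1580 + 20.5257 - 0.3159
= 17.8934

E[X] = 17.8934


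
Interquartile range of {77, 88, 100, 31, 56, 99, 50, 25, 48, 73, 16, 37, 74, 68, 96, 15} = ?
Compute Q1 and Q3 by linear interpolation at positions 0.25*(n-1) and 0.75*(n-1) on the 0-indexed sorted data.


Sorted: 15, 16, 25, 31, 37, 48, 50, 56, 68, 73, 74, 77, 88, 96, 99, 100
Q1 (25th %ile) = 35.5000
Q3 (75th %ile) = 79.7500
IQR = 79.7500 - 35.5000 = 44.2500

IQR = 44.2500


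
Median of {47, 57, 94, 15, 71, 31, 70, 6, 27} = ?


Sorted: 6, 15, 27, 31, 47, 57, 70, 71, 94
n = 9 (odd)
Middle value = 47

Median = 47


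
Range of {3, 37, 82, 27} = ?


Max = 82, Min = 3
Range = 82 - 3 = 79

Range = 79


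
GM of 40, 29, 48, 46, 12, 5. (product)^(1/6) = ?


Product = 40 × 29 × 48 × 46 × 12 × 5 = 153676800
GM = 153676800^(1/6) = 23.1438

GM = 23.1438


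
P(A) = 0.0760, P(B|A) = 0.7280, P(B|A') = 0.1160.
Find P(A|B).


P(B) = P(B|A)*P(A) + P(B|A')*P(A')
= 0.7280*0.0760 + 0.1160*0.9240
= 0.055328 + 0.107184 = 0.162512
P(A|B) = 0.055328/0.162512 = 0.3405

P(A|B) = 0.3405


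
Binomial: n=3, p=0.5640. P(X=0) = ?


C(3,0) = 1
p^0 = 1.000000
(1-p)^3 = 0.082882
P = 1 * 1.000000 * 0.082882 = 0.0829

P(X=0) = 0.0829


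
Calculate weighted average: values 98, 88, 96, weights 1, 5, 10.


Numerator = 98*1 + 88*5 + 96*10 = 1498
Denominator = 1 + 5 + 10 = 16
WM = 1498/16 = 93.6250

WM = 93.6250


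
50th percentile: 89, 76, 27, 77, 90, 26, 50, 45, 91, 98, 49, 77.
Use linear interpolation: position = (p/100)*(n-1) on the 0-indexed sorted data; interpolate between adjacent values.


Sorted: 26, 27, 45, 49, 50, 76, 77, 77, 89, 90, 91, 98
n = 12
Index = 50/100 * 11 = 5.5000
Lower = data[5] = 76, Upper = data[6] = 77
P50 = 76 + 0.5000*(1) = 76.5000

P50 = 76.5000


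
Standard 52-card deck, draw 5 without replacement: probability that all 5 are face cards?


P(all face cards) = (12/52) × (11/51) × (10/50) × (9/49) × (8/48)
= 0.0003

P = 0.0003


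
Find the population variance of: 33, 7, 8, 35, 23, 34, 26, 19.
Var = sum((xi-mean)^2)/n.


Mean = 23.1250
Squared deviations: 97.5156, 260.0156, 228.7656, 141.0156, 0.0156, 118.2656, 8.2656, 17.0156
Sum = 870.8750
Variance = 870.8750/8 = 108.8594

Variance = 108.8594


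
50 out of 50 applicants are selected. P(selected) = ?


P = 50/50 = 1.0000

P = 1.0000


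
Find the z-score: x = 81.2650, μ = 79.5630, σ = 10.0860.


z = (81.2650 - 79.5630)/10.0860
= 1.7020/10.0860
= 0.1687

z = 0.1687


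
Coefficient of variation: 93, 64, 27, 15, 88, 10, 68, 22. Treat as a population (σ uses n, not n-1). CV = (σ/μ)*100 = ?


Mean = 48.3750
SD = 31.4839
CV = (31.4839/48.3750)*100 = 65.0829%

CV = 65.0829%


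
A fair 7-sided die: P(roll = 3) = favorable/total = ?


Favorable outcomes (roll = 3): 1
Total outcomes = 7
P = 1/7 = 0.1429

P = 0.1429


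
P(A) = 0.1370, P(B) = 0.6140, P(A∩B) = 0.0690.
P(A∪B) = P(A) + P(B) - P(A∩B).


P(A∪B) = 0.1370 + 0.6140 - 0.0690
= 0.7510 - 0.0690
= 0.6820

P(A∪B) = 0.6820


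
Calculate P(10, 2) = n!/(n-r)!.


P(10,2) = 10!/8!
= 3628800/40320
= 90

P(10,2) = 90


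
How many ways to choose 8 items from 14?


C(14,8) = 14!/(8! × 6!)
= 87178291200/(40320 × 720)
= 3003

C(14,8) = 3003


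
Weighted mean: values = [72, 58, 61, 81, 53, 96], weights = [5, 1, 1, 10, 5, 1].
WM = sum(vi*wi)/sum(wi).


Numerator = 72*5 + 58*1 + 61*1 + 81*10 + 53*5 + 96*1 = 1650
Denominator = 5 + 1 + 1 + 10 + 5 + 1 = 23
WM = 1650/23 = 71.7391

WM = 71.7391


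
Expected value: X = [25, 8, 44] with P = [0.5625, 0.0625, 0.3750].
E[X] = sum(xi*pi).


E[X] = 25*0.5625 + 8*0.0625 + 44*0.3750
= 14.0625 + 0.5000 + 16.5000
= 31.0625

E[X] = 31.0625


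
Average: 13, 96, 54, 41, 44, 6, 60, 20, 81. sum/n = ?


Sum = 13 + 96 + 54 + 41 + 44 + 6 + 60 + 20 + 81 = 415
n = 9
Mean = 415/9 = 46.1111

Mean = 46.1111


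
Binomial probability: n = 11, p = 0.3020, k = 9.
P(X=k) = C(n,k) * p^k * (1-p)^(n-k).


C(11,9) = 55
p^9 = 2.089597e-05
(1-p)^2 = 0.487204
P = 55 * 2.089597e-05 * 0.487204 = 0.0006

P(X=9) = 0.0006


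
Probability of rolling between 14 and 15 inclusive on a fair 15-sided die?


Favorable outcomes (14 ≤ roll ≤ 15): 2
Total outcomes = 15
P = 2/15 = 0.1333

P = 0.1333


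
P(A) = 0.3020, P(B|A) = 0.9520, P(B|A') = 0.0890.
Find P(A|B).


P(B) = P(B|A)*P(A) + P(B|A')*P(A')
= 0.9520*0.3020 + 0.0890*0.6980
= 0.287504 + 0.062122 = 0.349626
P(A|B) = 0.287504/0.349626 = 0.8223

P(A|B) = 0.8223


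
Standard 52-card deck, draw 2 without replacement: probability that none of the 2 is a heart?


P(no hearts) = (39/52) × (38/51)
= 0.5588

P = 0.5588


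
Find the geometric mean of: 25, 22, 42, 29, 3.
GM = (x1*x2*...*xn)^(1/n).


Product = 25 × 22 × 42 × 29 × 3 = 2009700
GM = 2009700^(1/5) = 18.2233

GM = 18.2233


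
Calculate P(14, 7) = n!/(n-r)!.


P(14,7) = 14!/7!
= 87178291200/5040
= 17297280

P(14,7) = 17297280


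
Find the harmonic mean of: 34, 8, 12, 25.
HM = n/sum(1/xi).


Sum of reciprocals = 1/34 + 1/8 + 1/12 + 1/25 = 0.277745
HM = 4/0.277745 = 14.4017

HM = 14.4017


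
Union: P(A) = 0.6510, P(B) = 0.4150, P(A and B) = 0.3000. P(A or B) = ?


P(A∪B) = 0.6510 + 0.4150 - 0.3000
= 1.0660 - 0.3000
= 0.7660

P(A∪B) = 0.7660


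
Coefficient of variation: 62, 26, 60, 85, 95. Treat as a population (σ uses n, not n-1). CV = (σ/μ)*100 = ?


Mean = 65.6000
SD = 23.8881
CV = (23.8881/65.6000)*100 = 36.4147%

CV = 36.4147%


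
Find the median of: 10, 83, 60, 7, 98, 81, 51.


Sorted: 7, 10, 51, 60, 81, 83, 98
n = 7 (odd)
Middle value = 60

Median = 60


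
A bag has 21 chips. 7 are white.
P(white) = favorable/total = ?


P = 7/21 = 0.3333

P = 0.3333


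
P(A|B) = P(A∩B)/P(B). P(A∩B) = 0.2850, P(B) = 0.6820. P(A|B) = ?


P(A|B) = 0.2850/0.6820 = 0.4179

P(A|B) = 0.4179


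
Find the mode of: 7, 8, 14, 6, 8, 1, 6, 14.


Frequencies: 1:1, 6:2, 7:1, 8:2, 14:2
Max frequency = 2
Mode = 6, 8, 14

Mode = 6, 8, 14


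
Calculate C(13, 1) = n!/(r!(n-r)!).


C(13,1) = 13!/(1! × 12!)
= 6227020800/(1 × 479001600)
= 13

C(13,1) = 13


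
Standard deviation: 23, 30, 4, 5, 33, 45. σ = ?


Mean = 23.3333
Variance = 219.5556
SD = sqrt(219.5556) = 14.8174

SD = 14.8174


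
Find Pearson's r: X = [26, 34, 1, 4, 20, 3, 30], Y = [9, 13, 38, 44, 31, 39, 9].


Mean X = 16.8571, Mean Y = 26.1429
SD X = 12.922058, SD Y = 14.186800
Cov = -169.693878
r = -169.693878/(12.922058*14.186800) = -0.9257

r = -0.9257


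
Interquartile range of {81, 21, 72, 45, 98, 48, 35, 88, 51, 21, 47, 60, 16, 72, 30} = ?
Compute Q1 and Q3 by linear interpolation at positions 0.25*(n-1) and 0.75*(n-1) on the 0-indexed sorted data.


Sorted: 16, 21, 21, 30, 35, 45, 47, 48, 51, 60, 72, 72, 81, 88, 98
Q1 (25th %ile) = 32.5000
Q3 (75th %ile) = 72.0000
IQR = 72.0000 - 32.5000 = 39.5000

IQR = 39.5000


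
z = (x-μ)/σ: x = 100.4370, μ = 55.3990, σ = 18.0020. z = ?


z = (100.4370 - 55.3990)/18.0020
= 45.0380/18.0020
= 2.5018

z = 2.5018


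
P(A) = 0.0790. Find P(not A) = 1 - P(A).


P(not A) = 1 - 0.0790 = 0.9210

P(not A) = 0.9210


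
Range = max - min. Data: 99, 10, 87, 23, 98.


Max = 99, Min = 10
Range = 99 - 10 = 89

Range = 89


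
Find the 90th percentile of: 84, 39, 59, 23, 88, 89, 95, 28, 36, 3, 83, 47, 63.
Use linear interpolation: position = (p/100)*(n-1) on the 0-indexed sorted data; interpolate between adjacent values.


Sorted: 3, 23, 28, 36, 39, 47, 59, 63, 83, 84, 88, 89, 95
n = 13
Index = 90/100 * 12 = 10.8000
Lower = data[10] = 88, Upper = data[11] = 89
P90 = 88 + 0.8000*(1) = 88.8000

P90 = 88.8000


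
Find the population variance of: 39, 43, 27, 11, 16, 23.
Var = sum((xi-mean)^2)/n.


Mean = 26.5000
Squared deviations: 156.2500, 272.2500, 0.2500, 240.2500, 110.2500, 12.2500
Sum = 791.5000
Variance = 791.5000/6 = 131.9167

Variance = 131.9167


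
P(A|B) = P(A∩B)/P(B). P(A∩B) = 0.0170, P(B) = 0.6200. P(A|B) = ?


P(A|B) = 0.0170/0.6200 = 0.0274

P(A|B) = 0.0274


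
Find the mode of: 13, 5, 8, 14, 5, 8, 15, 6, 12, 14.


Frequencies: 5:2, 6:1, 8:2, 12:1, 13:1, 14:2, 15:1
Max frequency = 2
Mode = 5, 8, 14

Mode = 5, 8, 14


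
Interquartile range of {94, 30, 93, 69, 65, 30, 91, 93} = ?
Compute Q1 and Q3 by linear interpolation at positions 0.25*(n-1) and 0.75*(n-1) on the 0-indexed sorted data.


Sorted: 30, 30, 65, 69, 91, 93, 93, 94
Q1 (25th %ile) = 56.2500
Q3 (75th %ile) = 93.0000
IQR = 93.0000 - 56.2500 = 36.7500

IQR = 36.7500


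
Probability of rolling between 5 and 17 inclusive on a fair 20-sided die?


Favorable outcomes (5 ≤ roll ≤ 17): 13
Total outcomes = 20
P = 13/20 = 0.6500

P = 0.6500


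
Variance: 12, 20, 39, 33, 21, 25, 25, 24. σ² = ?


Mean = 24.8750
Squared deviations: 165.7656, 23.7656, 199.5156, 66.0156, 15.0156, 0.0156, 0.0156, 0.7656
Sum = 470.8750
Variance = 470.8750/8 = 58.8594

Variance = 58.8594


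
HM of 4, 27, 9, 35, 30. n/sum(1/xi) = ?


Sum of reciprocals = 1/4 + 1/27 + 1/9 + 1/35 + 1/30 = 0.460053
HM = 5/0.460053 = 10.8683

HM = 10.8683


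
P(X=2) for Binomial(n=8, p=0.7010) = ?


C(8,2) = 28
p^2 = 0.491401
(1-p)^6 = 0.000715
P = 28 * 0.491401 * 0.000715 = 0.0098

P(X=2) = 0.0098


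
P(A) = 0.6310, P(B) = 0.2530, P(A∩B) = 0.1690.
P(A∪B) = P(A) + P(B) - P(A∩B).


P(A∪B) = 0.6310 + 0.2530 - 0.1690
= 0.8840 - 0.1690
= 0.7150

P(A∪B) = 0.7150


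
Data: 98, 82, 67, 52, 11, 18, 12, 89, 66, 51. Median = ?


Sorted: 11, 12, 18, 51, 52, 66, 67, 82, 89, 98
n = 10 (even)
Middle values: 52 and 66
Median = (52+66)/2 = 59.0000

Median = 59.0000


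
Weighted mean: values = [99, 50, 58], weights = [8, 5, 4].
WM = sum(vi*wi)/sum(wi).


Numerator = 99*8 + 50*5 + 58*4 = 1274
Denominator = 8 + 5 + 4 = 17
WM = 1274/17 = 74.9412

WM = 74.9412


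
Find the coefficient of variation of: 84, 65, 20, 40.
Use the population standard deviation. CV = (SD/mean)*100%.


Mean = 52.2500
SD = 24.2938
CV = (24.2938/52.2500)*100 = 46.4953%

CV = 46.4953%


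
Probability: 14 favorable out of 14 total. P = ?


P = 14/14 = 1.0000

P = 1.0000


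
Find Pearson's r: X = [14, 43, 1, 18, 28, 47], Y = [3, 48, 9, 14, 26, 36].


Mean X = 25.1667, Mean Y = 22.6667
SD X = 16.139152, SD Y = 15.702088
Cov = 227.388889
r = 227.388889/(16.139152*15.702088) = 0.8973

r = 0.8973


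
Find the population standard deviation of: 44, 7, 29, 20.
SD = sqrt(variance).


Mean = 25.0000
Variance = 181.5000
SD = sqrt(181.5000) = 13.4722

SD = 13.4722


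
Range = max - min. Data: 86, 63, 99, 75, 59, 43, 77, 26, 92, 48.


Max = 99, Min = 26
Range = 99 - 26 = 73

Range = 73


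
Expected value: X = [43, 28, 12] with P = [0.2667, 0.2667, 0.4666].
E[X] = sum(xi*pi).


E[X] = 43*0.2667 + 28*0.2667 + 12*0.4666
= 11.4681 + 7.4676 + 5.5992
= 24.5349

E[X] = 24.5349


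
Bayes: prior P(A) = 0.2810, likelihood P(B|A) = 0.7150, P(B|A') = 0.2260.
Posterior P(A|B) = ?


P(B) = P(B|A)*P(A) + P(B|A')*P(A')
= 0.7150*0.2810 + 0.2260*0.7190
= 0.200915 + 0.162494 = 0.363409
P(A|B) = 0.200915/0.363409 = 0.5529

P(A|B) = 0.5529


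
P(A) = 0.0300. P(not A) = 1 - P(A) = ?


P(not A) = 1 - 0.0300 = 0.9700

P(not A) = 0.9700


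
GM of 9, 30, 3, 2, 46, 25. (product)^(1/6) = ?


Product = 9 × 30 × 3 × 2 × 46 × 25 = 1863000
GM = 1863000^(1/6) = 11.0927

GM = 11.0927


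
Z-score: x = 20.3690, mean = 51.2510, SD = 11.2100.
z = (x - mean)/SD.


z = (20.3690 - 51.2510)/11.2100
= -30.8820/11.2100
= -2.7549

z = -2.7549


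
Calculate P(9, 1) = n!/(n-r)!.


P(9,1) = 9!/8!
= 362880/40320
= 9

P(9,1) = 9


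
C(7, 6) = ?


C(7,6) = 7!/(6! × 1!)
= 5040/(720 × 1)
= 7

C(7,6) = 7


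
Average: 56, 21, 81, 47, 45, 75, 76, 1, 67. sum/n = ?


Sum = 56 + 21 + 81 + 47 + 45 + 75 + 76 + 1 + 67 = 469
n = 9
Mean = 469/9 = 52.1111

Mean = 52.1111


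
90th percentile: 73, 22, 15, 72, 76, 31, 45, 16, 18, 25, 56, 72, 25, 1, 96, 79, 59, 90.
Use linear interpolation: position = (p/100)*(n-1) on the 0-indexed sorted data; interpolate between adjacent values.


Sorted: 1, 15, 16, 18, 22, 25, 25, 31, 45, 56, 59, 72, 72, 73, 76, 79, 90, 96
n = 18
Index = 90/100 * 17 = 15.3000
Lower = data[15] = 79, Upper = data[16] = 90
P90 = 79 + 0.3000*(11) = 82.3000

P90 = 82.3000


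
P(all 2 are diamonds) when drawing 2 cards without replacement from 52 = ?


P(all diamonds) = (13/52) × (12/51)
= 0.0588

P = 0.0588


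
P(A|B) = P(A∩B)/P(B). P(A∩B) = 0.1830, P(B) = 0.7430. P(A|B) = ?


P(A|B) = 0.1830/0.7430 = 0.2463

P(A|B) = 0.2463


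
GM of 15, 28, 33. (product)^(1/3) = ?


Product = 15 × 28 × 33 = 13860
GM = 13860^(1/3) = 24.0208

GM = 24.0208


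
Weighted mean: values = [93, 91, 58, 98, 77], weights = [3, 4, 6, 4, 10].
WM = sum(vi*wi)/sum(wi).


Numerator = 93*3 + 91*4 + 58*6 + 98*4 + 77*10 = 2153
Denominator = 3 + 4 + 6 + 4 + 10 = 27
WM = 2153/27 = 79.7407

WM = 79.7407


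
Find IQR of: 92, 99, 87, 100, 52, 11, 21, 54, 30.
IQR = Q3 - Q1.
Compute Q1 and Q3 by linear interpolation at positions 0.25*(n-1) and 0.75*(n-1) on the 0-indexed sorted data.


Sorted: 11, 21, 30, 52, 54, 87, 92, 99, 100
Q1 (25th %ile) = 30.0000
Q3 (75th %ile) = 92.0000
IQR = 92.0000 - 30.0000 = 62.0000

IQR = 62.0000


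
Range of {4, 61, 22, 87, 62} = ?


Max = 87, Min = 4
Range = 87 - 4 = 83

Range = 83


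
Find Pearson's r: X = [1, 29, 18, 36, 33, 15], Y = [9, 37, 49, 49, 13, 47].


Mean X = 22.0000, Mean Y = 34.0000
SD X = 12.055428, SD Y = 16.802778
Cov = 62.333333
r = 62.333333/(12.055428*16.802778) = 0.3077

r = 0.3077


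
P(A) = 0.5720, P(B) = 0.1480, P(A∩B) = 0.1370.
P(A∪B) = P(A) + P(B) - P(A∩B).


P(A∪B) = 0.5720 + 0.1480 - 0.1370
= 0.7200 - 0.1370
= 0.5830

P(A∪B) = 0.5830


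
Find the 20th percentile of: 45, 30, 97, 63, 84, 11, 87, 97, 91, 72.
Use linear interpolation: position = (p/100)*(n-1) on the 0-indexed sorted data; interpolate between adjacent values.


Sorted: 11, 30, 45, 63, 72, 84, 87, 91, 97, 97
n = 10
Index = 20/100 * 9 = 1.8000
Lower = data[1] = 30, Upper = data[2] = 45
P20 = 30 + 0.8000*(15) = 42.0000

P20 = 42.0000


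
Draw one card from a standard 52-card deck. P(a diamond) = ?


13 diamonds in 52 cards
P = 13/52 = 0.2500

P = 0.2500


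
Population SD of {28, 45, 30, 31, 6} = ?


Mean = 28.0000
Variance = 157.2000
SD = sqrt(157.2000) = 12.5379

SD = 12.5379


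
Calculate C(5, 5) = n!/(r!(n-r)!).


C(5,5) = 5!/(5! × 0!)
= 120/(120 × 1)
= 1

C(5,5) = 1


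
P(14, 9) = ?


P(14,9) = 14!/5!
= 87178291200/120
= 726485760

P(14,9) = 726485760


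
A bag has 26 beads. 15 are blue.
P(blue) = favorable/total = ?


P = 15/26 = 0.5769

P = 0.5769


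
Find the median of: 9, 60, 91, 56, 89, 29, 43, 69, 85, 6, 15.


Sorted: 6, 9, 15, 29, 43, 56, 60, 69, 85, 89, 91
n = 11 (odd)
Middle value = 56

Median = 56


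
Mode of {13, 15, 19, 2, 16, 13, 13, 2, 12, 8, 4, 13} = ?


Frequencies: 2:2, 4:1, 8:1, 12:1, 13:4, 15:1, 16:1, 19:1
Max frequency = 4
Mode = 13

Mode = 13


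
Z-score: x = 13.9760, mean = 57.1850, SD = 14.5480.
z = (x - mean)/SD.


z = (13.9760 - 57.1850)/14.5480
= -43.2090/14.5480
= -2.9701

z = -2.9701


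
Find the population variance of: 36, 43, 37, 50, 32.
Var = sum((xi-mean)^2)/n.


Mean = 39.6000
Squared deviations: 12.9600, 11.5600, 6.7600, 108.1600, 57.7600
Sum = 197.2000
Variance = 197.2000/5 = 39.4400

Variance = 39.4400


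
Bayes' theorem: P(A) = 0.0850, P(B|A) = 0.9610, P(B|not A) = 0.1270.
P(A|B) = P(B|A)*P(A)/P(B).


P(B) = P(B|A)*P(A) + P(B|A')*P(A')
= 0.9610*0.0850 + 0.1270*0.9150
= 0.081685 + 0.116205 = 0.197890
P(A|B) = 0.081685/0.197890 = 0.4128

P(A|B) = 0.4128


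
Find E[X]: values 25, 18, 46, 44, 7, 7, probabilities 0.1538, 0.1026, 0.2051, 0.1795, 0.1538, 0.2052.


E[X] = 25*0.1538 + 18*0.1026 + 46*0.2051 + 44*0.1795 + 7*0.1538 + 7*0.2052
= 3.8450 + 1.8468 + 9.4346 + 7.8980 + 1.0766 + 1.4364
= 25.5374

E[X] = 25.5374


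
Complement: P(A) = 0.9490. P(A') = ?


P(not A) = 1 - 0.9490 = 0.0510

P(not A) = 0.0510


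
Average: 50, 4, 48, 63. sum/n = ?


Sum = 50 + 4 + 48 + 63 = 165
n = 4
Mean = 165/4 = 41.2500

Mean = 41.2500


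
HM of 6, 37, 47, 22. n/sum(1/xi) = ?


Sum of reciprocals = 1/6 + 1/37 + 1/47 + 1/22 = 0.260425
HM = 4/0.260425 = 15.3595

HM = 15.3595


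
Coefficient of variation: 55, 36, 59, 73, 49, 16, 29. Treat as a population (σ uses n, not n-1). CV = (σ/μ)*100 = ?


Mean = 45.2857
SD = 18.0215
CV = (18.0215/45.2857)*100 = 39.7952%

CV = 39.7952%


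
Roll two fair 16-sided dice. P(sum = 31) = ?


Total outcomes = 16×16 = 256
Favorable (sum = 31): 2
P = 2/256 = 0.0078

P = 0.0078


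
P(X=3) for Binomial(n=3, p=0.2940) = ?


C(3,3) = 1
p^3 = 0.025412
(1-p)^0 = 1.000000
P = 1 * 0.025412 * 1.000000 = 0.0254

P(X=3) = 0.0254
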